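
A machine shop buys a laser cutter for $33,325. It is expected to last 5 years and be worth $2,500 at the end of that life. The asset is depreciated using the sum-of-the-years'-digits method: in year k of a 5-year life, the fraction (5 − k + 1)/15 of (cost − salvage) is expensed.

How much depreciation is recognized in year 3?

$6,165

Depreciable base = $33,325 − $2,500 = $30,825.
Sum of the years' digits = 5+4+3+2+1 = 15.
Year 1: $30,825 × 5/15 = $10,275. Book value $23,050.
Year 2: $30,825 × 4/15 = $8,220. Book value $14,830.
Year 3: $30,825 × 3/15 = $6,165. Book value $8,665.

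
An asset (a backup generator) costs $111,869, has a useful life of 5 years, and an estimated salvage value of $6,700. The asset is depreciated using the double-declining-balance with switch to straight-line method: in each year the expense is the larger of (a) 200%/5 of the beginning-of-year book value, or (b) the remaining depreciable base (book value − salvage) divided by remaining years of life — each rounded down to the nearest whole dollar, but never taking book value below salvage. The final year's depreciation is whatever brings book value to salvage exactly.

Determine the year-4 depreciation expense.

$9,666

Depreciable base = $111,869 − $6,700 = $105,169.
Year 1: DB = ⌊$111,869 × 200%/5⌋ = $44,747; SL = ⌊$105,169/5⌋ = $21,033 → take DB $44,747. Book value $67,122.
Year 2: DB = ⌊$67,122 × 200%/5⌋ = $26,848; SL = ⌊$60,422/4⌋ = $15,105 → take DB $26,848. Book value $40,274.
Year 3: DB = ⌊$40,274 × 200%/5⌋ = $16,109; SL = ⌊$33,574/3⌋ = $11,191 → take DB $16,109. Book value $24,165.
Year 4: DB = ⌊$24,165 × 200%/5⌋ = $9,666; SL = ⌊$17,465/2⌋ = $8,732 → take DB $9,666. Book value $14,499.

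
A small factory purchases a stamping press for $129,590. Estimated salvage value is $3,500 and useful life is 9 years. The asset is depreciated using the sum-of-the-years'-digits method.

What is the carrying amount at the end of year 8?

$6,302

Depreciable base = $129,590 − $3,500 = $126,090.
Sum of the years' digits = 9+8+7+6+5+4+3+2+1 = 45.
Year 1: $126,090 × 9/45 = $25,218. Book value $104,372.
Year 2: $126,090 × 8/45 = $22,416. Book value $81,956.
Year 3: $126,090 × 7/45 = $19,614. Book value $62,342.
Year 4: $126,090 × 6/45 = $16,812. Book value $45,530.
Year 5: $126,090 × 5/45 = $14,010. Book value $31,520.
Year 6: $126,090 × 4/45 = $11,208. Book value $20,312.
Year 7: $126,090 × 3/45 = $8,406. Book value $11,906.
Year 8: $126,090 × 2/45 = $5,604. Book value $6,302.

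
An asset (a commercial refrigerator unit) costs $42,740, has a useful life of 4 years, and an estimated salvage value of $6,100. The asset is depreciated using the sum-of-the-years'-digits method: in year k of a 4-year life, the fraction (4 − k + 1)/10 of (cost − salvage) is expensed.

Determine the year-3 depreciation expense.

$7,328

Depreciable base = $42,740 − $6,100 = $36,640.
Sum of the years' digits = 4+3+2+1 = 10.
Year 1: $36,640 × 4/10 = $14,656. Book value $28,084.
Year 2: $36,640 × 3/10 = $10,992. Book value $17,092.
Year 3: $36,640 × 2/10 = $7,328. Book value $9,764.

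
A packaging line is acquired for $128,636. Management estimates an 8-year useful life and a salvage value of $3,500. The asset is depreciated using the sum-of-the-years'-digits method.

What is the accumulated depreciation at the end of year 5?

$104,280

Depreciable base = $128,636 − $3,500 = $125,136.
Sum of the years' digits = 8+7+6+5+4+3+2+1 = 36.
Year 1: $125,136 × 8/36 = $27,808. Book value $100,828.
Year 2: $125,136 × 7/36 = $24,332. Book value $76,496.
Year 3: $125,136 × 6/36 = $20,856. Book value $55,640.
Year 4: $125,136 × 5/36 = $17,380. Book value $38,260.
Year 5: $125,136 × 4/36 = $13,904. Book value $24,356.
Accumulated through year 5 = $128,636 − $24,356 = $104,280.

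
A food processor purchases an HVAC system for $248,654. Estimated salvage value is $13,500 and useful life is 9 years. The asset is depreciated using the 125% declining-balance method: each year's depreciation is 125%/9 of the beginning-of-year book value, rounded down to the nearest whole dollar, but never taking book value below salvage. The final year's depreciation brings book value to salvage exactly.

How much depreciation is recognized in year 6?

Depreciable base = $248,654 − $13,500 = $235,154.
Year 1: ⌊$248,654 × 125%/9⌋ = $34,535. Book value $214,119.
Year 2: ⌊$214,119 × 125%/9⌋ = $29,738. Book value $184,381.
Year 3: ⌊$184,381 × 125%/9⌋ = $25,608. Book value $158,773.
Year 4: ⌊$158,773 × 125%/9⌋ = $22,051. Book value $136,722.
Year 5: ⌊$136,722 × 125%/9⌋ = $18,989. Book value $117,733.
Year 6: ⌊$117,733 × 125%/9⌋ = $16,351. Book value $101,382.

$16,351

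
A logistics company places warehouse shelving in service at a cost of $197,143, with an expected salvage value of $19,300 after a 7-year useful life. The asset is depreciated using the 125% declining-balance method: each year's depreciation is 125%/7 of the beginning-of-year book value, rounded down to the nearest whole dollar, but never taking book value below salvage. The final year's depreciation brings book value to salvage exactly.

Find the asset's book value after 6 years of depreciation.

Depreciable base = $197,143 − $19,300 = $177,843.
Year 1: ⌊$197,143 × 125%/7⌋ = $35,204. Book value $161,939.
Year 2: ⌊$161,939 × 125%/7⌋ = $28,917. Book value $133,022.
Year 3: ⌊$133,022 × 125%/7⌋ = $23,753. Book value $109,269.
Year 4: ⌊$109,269 × 125%/7⌋ = $19,512. Book value $89,757.
Year 5: ⌊$89,757 × 125%/7⌋ = $16,028. Book value $73,729.
Year 6: ⌊$73,729 × 125%/7⌋ = $13,165. Book value $60,564.

$60,564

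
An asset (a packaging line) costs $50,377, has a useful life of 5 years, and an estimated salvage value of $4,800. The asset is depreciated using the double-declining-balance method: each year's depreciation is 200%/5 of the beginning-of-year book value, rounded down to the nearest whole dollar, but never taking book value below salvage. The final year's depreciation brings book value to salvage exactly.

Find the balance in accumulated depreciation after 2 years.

Depreciable base = $50,377 − $4,800 = $45,577.
Year 1: ⌊$50,377 × 200%/5⌋ = $20,150. Book value $30,227.
Year 2: ⌊$30,227 × 200%/5⌋ = $12,090. Book value $18,137.
Accumulated through year 2 = $50,377 − $18,137 = $32,240.

$32,240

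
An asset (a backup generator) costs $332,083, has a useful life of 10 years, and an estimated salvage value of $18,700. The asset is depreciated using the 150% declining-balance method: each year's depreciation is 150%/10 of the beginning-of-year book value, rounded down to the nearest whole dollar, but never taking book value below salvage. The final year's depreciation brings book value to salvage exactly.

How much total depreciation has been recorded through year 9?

$255,165

Depreciable base = $332,083 − $18,700 = $313,383.
Year 1: ⌊$332,083 × 150%/10⌋ = $49,812. Book value $282,271.
Year 2: ⌊$282,271 × 150%/10⌋ = $42,340. Book value $239,931.
Year 3: ⌊$239,931 × 150%/10⌋ = $35,989. Book value $203,942.
Year 4: ⌊$203,942 × 150%/10⌋ = $30,591. Book value $173,351.
Year 5: ⌊$173,351 × 150%/10⌋ = $26,002. Book value $147,349.
Year 6: ⌊$147,349 × 150%/10⌋ = $22,102. Book value $125,247.
Year 7: ⌊$125,247 × 150%/10⌋ = $18,787. Book value $106,460.
Year 8: ⌊$106,460 × 150%/10⌋ = $15,969. Book value $90,491.
Year 9: ⌊$90,491 × 150%/10⌋ = $13,573. Book value $76,918.
Accumulated through year 9 = $332,083 − $76,918 = $255,165.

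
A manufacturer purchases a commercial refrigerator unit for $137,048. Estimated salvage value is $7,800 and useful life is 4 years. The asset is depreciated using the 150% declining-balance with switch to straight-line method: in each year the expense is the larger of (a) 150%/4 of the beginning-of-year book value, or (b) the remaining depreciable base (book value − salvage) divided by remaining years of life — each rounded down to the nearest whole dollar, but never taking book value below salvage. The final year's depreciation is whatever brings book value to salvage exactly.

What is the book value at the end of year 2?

$53,535

Depreciable base = $137,048 − $7,800 = $129,248.
Year 1: DB = ⌊$137,048 × 150%/4⌋ = $51,393; SL = ⌊$129,248/4⌋ = $32,312 → take DB $51,393. Book value $85,655.
Year 2: DB = ⌊$85,655 × 150%/4⌋ = $32,120; SL = ⌊$77,855/3⌋ = $25,951 → take DB $32,120. Book value $53,535.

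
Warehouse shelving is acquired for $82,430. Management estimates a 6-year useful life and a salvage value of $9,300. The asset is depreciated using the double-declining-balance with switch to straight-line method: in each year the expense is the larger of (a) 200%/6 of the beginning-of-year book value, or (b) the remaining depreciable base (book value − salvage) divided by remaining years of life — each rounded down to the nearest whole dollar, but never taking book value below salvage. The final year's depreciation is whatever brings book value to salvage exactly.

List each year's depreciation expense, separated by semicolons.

$27,476; $18,318; $12,212; $8,141; $5,427; $1,556

Depreciable base = $82,430 − $9,300 = $73,130.
Year 1: DB = ⌊$82,430 × 200%/6⌋ = $27,476; SL = ⌊$73,130/6⌋ = $12,188 → take DB $27,476. Book value $54,954.
Year 2: DB = ⌊$54,954 × 200%/6⌋ = $18,318; SL = ⌊$45,654/5⌋ = $9,130 → take DB $18,318. Book value $36,636.
Year 3: DB = ⌊$36,636 × 200%/6⌋ = $12,212; SL = ⌊$27,336/4⌋ = $6,834 → take DB $12,212. Book value $24,424.
Year 4: DB = ⌊$24,424 × 200%/6⌋ = $8,141; SL = ⌊$15,124/3⌋ = $5,041 → take DB $8,141. Book value $16,283.
Year 5: DB = ⌊$16,283 × 200%/6⌋ = $5,427; SL = ⌊$6,983/2⌋ = $3,491 → take DB $5,427. Book value $10,856.
Year 6 (final): $10,856 − $9,300 = $1,556. Book value $9,300.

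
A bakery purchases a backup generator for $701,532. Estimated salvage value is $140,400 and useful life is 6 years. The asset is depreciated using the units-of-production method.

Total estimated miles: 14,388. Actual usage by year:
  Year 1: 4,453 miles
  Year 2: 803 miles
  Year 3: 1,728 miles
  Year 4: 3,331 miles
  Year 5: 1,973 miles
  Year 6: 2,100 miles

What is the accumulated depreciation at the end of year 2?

Depreciable base = $701,532 − $140,400 = $561,132.
Rate = $561,132 / 14,388 miles = $39 per mile.
Year 1: 4,453 × $39 = $173,667. Book value $527,865.
Year 2: 803 × $39 = $31,317. Book value $496,548.
Accumulated through year 2 = $701,532 − $496,548 = $204,984.

$204,984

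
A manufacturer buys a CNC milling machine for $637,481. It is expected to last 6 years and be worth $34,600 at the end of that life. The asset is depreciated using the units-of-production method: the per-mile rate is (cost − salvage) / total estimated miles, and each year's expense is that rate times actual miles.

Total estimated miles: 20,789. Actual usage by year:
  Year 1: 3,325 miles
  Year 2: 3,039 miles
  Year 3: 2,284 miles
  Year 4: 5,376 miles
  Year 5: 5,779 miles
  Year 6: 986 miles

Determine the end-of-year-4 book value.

Depreciable base = $637,481 − $34,600 = $602,881.
Rate = $602,881 / 20,789 miles = $29 per mile.
Year 1: 3,325 × $29 = $96,425. Book value $541,056.
Year 2: 3,039 × $29 = $88,131. Book value $452,925.
Year 3: 2,284 × $29 = $66,236. Book value $386,689.
Year 4: 5,376 × $29 = $155,904. Book value $230,785.

$230,785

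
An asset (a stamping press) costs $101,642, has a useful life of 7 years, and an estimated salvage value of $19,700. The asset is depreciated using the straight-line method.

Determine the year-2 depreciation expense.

$11,706

Depreciable base = $101,642 − $19,700 = $81,942.
Annual expense = $81,942 / 7 = $11,706.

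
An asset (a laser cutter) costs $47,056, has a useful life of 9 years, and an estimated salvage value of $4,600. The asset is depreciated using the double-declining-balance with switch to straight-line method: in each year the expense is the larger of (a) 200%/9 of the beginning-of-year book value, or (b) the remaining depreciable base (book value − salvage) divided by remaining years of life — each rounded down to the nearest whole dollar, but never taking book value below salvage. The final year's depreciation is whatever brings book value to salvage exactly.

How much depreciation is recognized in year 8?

Depreciable base = $47,056 − $4,600 = $42,456.
Year 1: DB = ⌊$47,056 × 200%/9⌋ = $10,456; SL = ⌊$42,456/9⌋ = $4,717 → take DB $10,456. Book value $36,600.
Year 2: DB = ⌊$36,600 × 200%/9⌋ = $8,133; SL = ⌊$32,000/8⌋ = $4,000 → take DB $8,133. Book value $28,467.
Year 3: DB = ⌊$28,467 × 200%/9⌋ = $6,326; SL = ⌊$23,867/7⌋ = $3,409 → take DB $6,326. Book value $22,141.
Year 4: DB = ⌊$22,141 × 200%/9⌋ = $4,920; SL = ⌊$17,541/6⌋ = $2,923 → take DB $4,920. Book value $17,221.
Year 5: DB = ⌊$17,221 × 200%/9⌋ = $3,826; SL = ⌊$12,621/5⌋ = $2,524 → take DB $3,826. Book value $13,395.
Year 6: DB = ⌊$13,395 × 200%/9⌋ = $2,976; SL = ⌊$8,795/4⌋ = $2,198 → take DB $2,976. Book value $10,419.
Year 7: DB = ⌊$10,419 × 200%/9⌋ = $2,315; SL = ⌊$5,819/3⌋ = $1,939 → take DB $2,315. Book value $8,104.
Year 8: DB = ⌊$8,104 × 200%/9⌋ = $1,800; SL = ⌊$3,504/2⌋ = $1,752 → take DB $1,800. Book value $6,304.

$1,800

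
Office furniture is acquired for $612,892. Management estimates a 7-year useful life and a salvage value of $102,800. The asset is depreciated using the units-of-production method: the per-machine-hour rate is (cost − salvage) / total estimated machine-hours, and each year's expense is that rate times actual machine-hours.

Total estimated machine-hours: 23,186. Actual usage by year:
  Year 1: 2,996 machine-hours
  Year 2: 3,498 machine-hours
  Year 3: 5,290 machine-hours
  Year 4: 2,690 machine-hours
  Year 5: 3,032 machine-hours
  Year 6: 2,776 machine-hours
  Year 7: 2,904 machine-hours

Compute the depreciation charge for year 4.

$59,180

Depreciable base = $612,892 − $102,800 = $510,092.
Rate = $510,092 / 23,186 machine-hours = $22 per machine-hour.
Year 1: 2,996 × $22 = $65,912. Book value $546,980.
Year 2: 3,498 × $22 = $76,956. Book value $470,024.
Year 3: 5,290 × $22 = $116,380. Book value $353,644.
Year 4: 2,690 × $22 = $59,180. Book value $294,464.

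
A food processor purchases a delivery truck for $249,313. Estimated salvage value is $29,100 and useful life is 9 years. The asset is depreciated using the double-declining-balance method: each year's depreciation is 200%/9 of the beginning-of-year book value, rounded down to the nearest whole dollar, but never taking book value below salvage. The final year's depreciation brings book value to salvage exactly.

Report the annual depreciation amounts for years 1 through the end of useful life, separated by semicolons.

Depreciable base = $249,313 − $29,100 = $220,213.
Year 1: ⌊$249,313 × 200%/9⌋ = $55,402. Book value $193,911.
Year 2: ⌊$193,911 × 200%/9⌋ = $43,091. Book value $150,820.
Year 3: ⌊$150,820 × 200%/9⌋ = $33,515. Book value $117,305.
Year 4: ⌊$117,305 × 200%/9⌋ = $26,067. Book value $91,238.
Year 5: ⌊$91,238 × 200%/9⌋ = $20,275. Book value $70,963.
Year 6: ⌊$70,963 × 200%/9⌋ = $15,769. Book value $55,194.
Year 7: ⌊$55,194 × 200%/9⌋ = $12,265. Book value $42,929.
Year 8: ⌊$42,929 × 200%/9⌋ = $9,539. Book value $33,390.
Year 9 (final): $33,390 − $29,100 = $4,290. Book value $29,100.

$55,402; $43,091; $33,515; $26,067; $20,275; $15,769; $12,265; $9,539; $4,290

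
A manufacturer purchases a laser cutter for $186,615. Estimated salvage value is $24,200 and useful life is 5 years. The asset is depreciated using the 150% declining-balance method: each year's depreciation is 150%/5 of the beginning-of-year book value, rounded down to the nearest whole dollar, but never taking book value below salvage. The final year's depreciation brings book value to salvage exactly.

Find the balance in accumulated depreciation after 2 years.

$95,173

Depreciable base = $186,615 − $24,200 = $162,415.
Year 1: ⌊$186,615 × 150%/5⌋ = $55,984. Book value $130,631.
Year 2: ⌊$130,631 × 150%/5⌋ = $39,189. Book value $91,442.
Accumulated through year 2 = $186,615 − $91,442 = $95,173.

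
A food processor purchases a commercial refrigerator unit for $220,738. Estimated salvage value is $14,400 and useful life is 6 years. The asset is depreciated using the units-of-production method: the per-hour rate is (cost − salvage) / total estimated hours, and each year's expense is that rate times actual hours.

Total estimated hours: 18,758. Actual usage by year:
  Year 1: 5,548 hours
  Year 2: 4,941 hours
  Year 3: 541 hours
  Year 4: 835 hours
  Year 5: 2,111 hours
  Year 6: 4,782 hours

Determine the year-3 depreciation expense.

$5,951

Depreciable base = $220,738 − $14,400 = $206,338.
Rate = $206,338 / 18,758 hours = $11 per hour.
Year 1: 5,548 × $11 = $61,028. Book value $159,710.
Year 2: 4,941 × $11 = $54,351. Book value $105,359.
Year 3: 541 × $11 = $5,951. Book value $99,408.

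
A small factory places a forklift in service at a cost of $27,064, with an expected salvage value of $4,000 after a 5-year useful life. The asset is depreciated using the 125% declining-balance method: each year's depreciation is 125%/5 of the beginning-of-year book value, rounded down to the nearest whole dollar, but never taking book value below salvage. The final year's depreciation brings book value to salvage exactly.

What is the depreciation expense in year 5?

Depreciable base = $27,064 − $4,000 = $23,064.
Year 1: ⌊$27,064 × 125%/5⌋ = $6,766. Book value $20,298.
Year 2: ⌊$20,298 × 125%/5⌋ = $5,074. Book value $15,224.
Year 3: ⌊$15,224 × 125%/5⌋ = $3,806. Book value $11,418.
Year 4: ⌊$11,418 × 125%/5⌋ = $2,854. Book value $8,564.
Year 5 (final): $8,564 − $4,000 = $4,564. Book value $4,000.

$4,564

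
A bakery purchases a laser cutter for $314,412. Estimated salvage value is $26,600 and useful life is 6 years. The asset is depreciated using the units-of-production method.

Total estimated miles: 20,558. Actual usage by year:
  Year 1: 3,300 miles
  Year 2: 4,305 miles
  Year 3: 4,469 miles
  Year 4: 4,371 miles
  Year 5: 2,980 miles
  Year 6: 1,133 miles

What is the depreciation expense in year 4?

Depreciable base = $314,412 − $26,600 = $287,812.
Rate = $287,812 / 20,558 miles = $14 per mile.
Year 1: 3,300 × $14 = $46,200. Book value $268,212.
Year 2: 4,305 × $14 = $60,270. Book value $207,942.
Year 3: 4,469 × $14 = $62,566. Book value $145,376.
Year 4: 4,371 × $14 = $61,194. Book value $84,182.

$61,194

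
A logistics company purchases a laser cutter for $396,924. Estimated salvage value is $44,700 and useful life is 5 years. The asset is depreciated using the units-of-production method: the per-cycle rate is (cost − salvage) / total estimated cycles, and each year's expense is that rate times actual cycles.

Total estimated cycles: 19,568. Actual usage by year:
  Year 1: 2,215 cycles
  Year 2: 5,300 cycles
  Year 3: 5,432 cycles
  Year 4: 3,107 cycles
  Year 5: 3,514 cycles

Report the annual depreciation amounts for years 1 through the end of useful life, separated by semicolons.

$39,870; $95,400; $97,776; $55,926; $63,252

Depreciable base = $396,924 − $44,700 = $352,224.
Rate = $352,224 / 19,568 cycles = $18 per cycle.
Year 1: 2,215 × $18 = $39,870. Book value $357,054.
Year 2: 5,300 × $18 = $95,400. Book value $261,654.
Year 3: 5,432 × $18 = $97,776. Book value $163,878.
Year 4: 3,107 × $18 = $55,926. Book value $107,952.
Year 5: 3,514 × $18 = $63,252. Book value $44,700.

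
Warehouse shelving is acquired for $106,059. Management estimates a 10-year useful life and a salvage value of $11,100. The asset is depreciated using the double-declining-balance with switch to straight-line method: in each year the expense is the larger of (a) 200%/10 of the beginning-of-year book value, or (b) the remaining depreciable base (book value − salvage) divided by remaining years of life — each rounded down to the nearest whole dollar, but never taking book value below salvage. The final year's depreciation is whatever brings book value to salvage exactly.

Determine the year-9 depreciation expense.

$3,559

Depreciable base = $106,059 − $11,100 = $94,959.
Year 1: DB = ⌊$106,059 × 200%/10⌋ = $21,211; SL = ⌊$94,959/10⌋ = $9,495 → take DB $21,211. Book value $84,848.
Year 2: DB = ⌊$84,848 × 200%/10⌋ = $16,969; SL = ⌊$73,748/9⌋ = $8,194 → take DB $16,969. Book value $67,879.
Year 3: DB = ⌊$67,879 × 200%/10⌋ = $13,575; SL = ⌊$56,779/8⌋ = $7,097 → take DB $13,575. Book value $54,304.
Year 4: DB = ⌊$54,304 × 200%/10⌋ = $10,860; SL = ⌊$43,204/7⌋ = $6,172 → take DB $10,860. Book value $43,444.
Year 5: DB = ⌊$43,444 × 200%/10⌋ = $8,688; SL = ⌊$32,344/6⌋ = $5,390 → take DB $8,688. Book value $34,756.
Year 6: DB = ⌊$34,756 × 200%/10⌋ = $6,951; SL = ⌊$23,656/5⌋ = $4,731 → take DB $6,951. Book value $27,805.
Year 7: DB = ⌊$27,805 × 200%/10⌋ = $5,561; SL = ⌊$16,705/4⌋ = $4,176 → take DB $5,561. Book value $22,244.
Year 8: DB = ⌊$22,244 × 200%/10⌋ = $4,448; SL = ⌊$11,144/3⌋ = $3,714 → take DB $4,448. Book value $17,796.
Year 9: DB = ⌊$17,796 × 200%/10⌋ = $3,559; SL = ⌊$6,696/2⌋ = $3,348 → take DB $3,559. Book value $14,237.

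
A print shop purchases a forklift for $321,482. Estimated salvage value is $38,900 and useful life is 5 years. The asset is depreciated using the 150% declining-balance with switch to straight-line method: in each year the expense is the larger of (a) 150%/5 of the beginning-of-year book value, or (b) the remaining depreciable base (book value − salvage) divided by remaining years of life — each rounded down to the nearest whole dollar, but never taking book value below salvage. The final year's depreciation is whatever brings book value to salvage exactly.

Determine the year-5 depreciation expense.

Depreciable base = $321,482 − $38,900 = $282,582.
Year 1: DB = ⌊$321,482 × 150%/5⌋ = $96,444; SL = ⌊$282,582/5⌋ = $56,516 → take DB $96,444. Book value $225,038.
Year 2: DB = ⌊$225,038 × 150%/5⌋ = $67,511; SL = ⌊$186,138/4⌋ = $46,534 → take DB $67,511. Book value $157,527.
Year 3: DB = ⌊$157,527 × 150%/5⌋ = $47,258; SL = ⌊$118,627/3⌋ = $39,542 → take DB $47,258. Book value $110,269.
Year 4: DB = ⌊$110,269 × 150%/5⌋ = $33,080; SL = ⌊$71,369/2⌋ = $35,684 → take SL $35,684. Book value $74,585.
Year 5 (final): $74,585 − $38,900 = $35,685. Book value $38,900.

$35,685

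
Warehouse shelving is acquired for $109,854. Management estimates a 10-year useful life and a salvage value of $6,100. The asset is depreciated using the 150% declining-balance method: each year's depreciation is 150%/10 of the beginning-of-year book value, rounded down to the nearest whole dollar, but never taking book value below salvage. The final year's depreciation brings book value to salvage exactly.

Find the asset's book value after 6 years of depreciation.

Depreciable base = $109,854 − $6,100 = $103,754.
Year 1: ⌊$109,854 × 150%/10⌋ = $16,478. Book value $93,376.
Year 2: ⌊$93,376 × 150%/10⌋ = $14,006. Book value $79,370.
Year 3: ⌊$79,370 × 150%/10⌋ = $11,905. Book value $67,465.
Year 4: ⌊$67,465 × 150%/10⌋ = $10,119. Book value $57,346.
Year 5: ⌊$57,346 × 150%/10⌋ = $8,601. Book value $48,745.
Year 6: ⌊$48,745 × 150%/10⌋ = $7,311. Book value $41,434.

$41,434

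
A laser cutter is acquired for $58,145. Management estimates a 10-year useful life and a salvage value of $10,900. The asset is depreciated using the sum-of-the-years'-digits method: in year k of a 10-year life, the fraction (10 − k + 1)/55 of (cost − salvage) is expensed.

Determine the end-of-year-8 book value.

Depreciable base = $58,145 − $10,900 = $47,245.
Sum of the years' digits = 10+9+8+7+6+5+4+3+2+1 = 55.
Year 1: $47,245 × 10/55 = $8,590. Book value $49,555.
Year 2: $47,245 × 9/55 = $7,731. Book value $41,824.
Year 3: $47,245 × 8/55 = $6,872. Book value $34,952.
Year 4: $47,245 × 7/55 = $6,013. Book value $28,939.
Year 5: $47,245 × 6/55 = $5,154. Book value $23,785.
Year 6: $47,245 × 5/55 = $4,295. Book value $19,490.
Year 7: $47,245 × 4/55 = $3,436. Book value $16,054.
Year 8: $47,245 × 3/55 = $2,577. Book value $13,477.

$13,477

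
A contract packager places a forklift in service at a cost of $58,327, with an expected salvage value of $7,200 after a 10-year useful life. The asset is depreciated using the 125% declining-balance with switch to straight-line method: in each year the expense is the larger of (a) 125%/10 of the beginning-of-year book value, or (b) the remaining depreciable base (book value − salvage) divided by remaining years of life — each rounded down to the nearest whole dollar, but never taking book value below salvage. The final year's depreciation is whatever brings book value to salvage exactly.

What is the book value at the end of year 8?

$16,198

Depreciable base = $58,327 − $7,200 = $51,127.
Year 1: DB = ⌊$58,327 × 125%/10⌋ = $7,290; SL = ⌊$51,127/10⌋ = $5,112 → take DB $7,290. Book value $51,037.
Year 2: DB = ⌊$51,037 × 125%/10⌋ = $6,379; SL = ⌊$43,837/9⌋ = $4,870 → take DB $6,379. Book value $44,658.
Year 3: DB = ⌊$44,658 × 125%/10⌋ = $5,582; SL = ⌊$37,458/8⌋ = $4,682 → take DB $5,582. Book value $39,076.
Year 4: DB = ⌊$39,076 × 125%/10⌋ = $4,884; SL = ⌊$31,876/7⌋ = $4,553 → take DB $4,884. Book value $34,192.
Year 5: DB = ⌊$34,192 × 125%/10⌋ = $4,274; SL = ⌊$26,992/6⌋ = $4,498 → take SL $4,498. Book value $29,694.
Year 6: DB = ⌊$29,694 × 125%/10⌋ = $3,711; SL = ⌊$22,494/5⌋ = $4,498 → take SL $4,498. Book value $25,196.
Year 7: DB = ⌊$25,196 × 125%/10⌋ = $3,149; SL = ⌊$17,996/4⌋ = $4,499 → take SL $4,499. Book value $20,697.
Year 8: DB = ⌊$20,697 × 125%/10⌋ = $2,587; SL = ⌊$13,497/3⌋ = $4,499 → take SL $4,499. Book value $16,198.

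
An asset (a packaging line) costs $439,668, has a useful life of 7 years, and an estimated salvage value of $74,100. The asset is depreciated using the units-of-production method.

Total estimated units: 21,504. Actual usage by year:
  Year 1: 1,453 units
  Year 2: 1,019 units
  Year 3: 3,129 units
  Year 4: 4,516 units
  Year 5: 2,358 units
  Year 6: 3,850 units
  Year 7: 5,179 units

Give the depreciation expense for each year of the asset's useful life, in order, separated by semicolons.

Depreciable base = $439,668 − $74,100 = $365,568.
Rate = $365,568 / 21,504 units = $17 per unit.
Year 1: 1,453 × $17 = $24,701. Book value $414,967.
Year 2: 1,019 × $17 = $17,323. Book value $397,644.
Year 3: 3,129 × $17 = $53,193. Book value $344,451.
Year 4: 4,516 × $17 = $76,772. Book value $267,679.
Year 5: 2,358 × $17 = $40,086. Book value $227,593.
Year 6: 3,850 × $17 = $65,450. Book value $162,143.
Year 7: 5,179 × $17 = $88,043. Book value $74,100.

$24,701; $17,323; $53,193; $76,772; $40,086; $65,450; $88,043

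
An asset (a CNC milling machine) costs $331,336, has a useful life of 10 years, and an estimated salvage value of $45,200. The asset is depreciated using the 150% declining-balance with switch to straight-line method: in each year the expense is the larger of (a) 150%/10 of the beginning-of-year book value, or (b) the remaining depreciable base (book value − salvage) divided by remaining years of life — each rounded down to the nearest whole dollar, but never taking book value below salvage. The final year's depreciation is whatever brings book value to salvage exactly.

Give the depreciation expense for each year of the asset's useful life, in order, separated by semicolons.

$49,700; $42,245; $35,908; $30,522; $25,944; $22,052; $19,941; $19,941; $19,941; $19,942

Depreciable base = $331,336 − $45,200 = $286,136.
Year 1: DB = ⌊$331,336 × 150%/10⌋ = $49,700; SL = ⌊$286,136/10⌋ = $28,613 → take DB $49,700. Book value $281,636.
Year 2: DB = ⌊$281,636 × 150%/10⌋ = $42,245; SL = ⌊$236,436/9⌋ = $26,270 → take DB $42,245. Book value $239,391.
Year 3: DB = ⌊$239,391 × 150%/10⌋ = $35,908; SL = ⌊$194,191/8⌋ = $24,273 → take DB $35,908. Book value $203,483.
Year 4: DB = ⌊$203,483 × 150%/10⌋ = $30,522; SL = ⌊$158,283/7⌋ = $22,611 → take DB $30,522. Book value $172,961.
Year 5: DB = ⌊$172,961 × 150%/10⌋ = $25,944; SL = ⌊$127,761/6⌋ = $21,293 → take DB $25,944. Book value $147,017.
Year 6: DB = ⌊$147,017 × 150%/10⌋ = $22,052; SL = ⌊$101,817/5⌋ = $20,363 → take DB $22,052. Book value $124,965.
Year 7: DB = ⌊$124,965 × 150%/10⌋ = $18,744; SL = ⌊$79,765/4⌋ = $19,941 → take SL $19,941. Book value $105,024.
Year 8: DB = ⌊$105,024 × 150%/10⌋ = $15,753; SL = ⌊$59,824/3⌋ = $19,941 → take SL $19,941. Book value $85,083.
Year 9: DB = ⌊$85,083 × 150%/10⌋ = $12,762; SL = ⌊$39,883/2⌋ = $19,941 → take SL $19,941. Book value $65,142.
Year 10 (final): $65,142 − $45,200 = $19,942. Book value $45,200.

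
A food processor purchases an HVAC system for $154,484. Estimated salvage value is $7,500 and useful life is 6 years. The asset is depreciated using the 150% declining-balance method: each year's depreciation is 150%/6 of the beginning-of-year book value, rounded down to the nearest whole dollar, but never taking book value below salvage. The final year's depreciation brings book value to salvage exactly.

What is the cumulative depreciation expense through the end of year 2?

Depreciable base = $154,484 − $7,500 = $146,984.
Year 1: ⌊$154,484 × 150%/6⌋ = $38,621. Book value $115,863.
Year 2: ⌊$115,863 × 150%/6⌋ = $28,965. Book value $86,898.
Accumulated through year 2 = $154,484 − $86,898 = $67,586.

$67,586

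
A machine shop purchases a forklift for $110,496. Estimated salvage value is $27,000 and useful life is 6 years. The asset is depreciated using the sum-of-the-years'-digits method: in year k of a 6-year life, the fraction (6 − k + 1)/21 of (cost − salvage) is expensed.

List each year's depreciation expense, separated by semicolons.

$23,856; $19,880; $15,904; $11,928; $7,952; $3,976

Depreciable base = $110,496 − $27,000 = $83,496.
Sum of the years' digits = 6+5+4+3+2+1 = 21.
Year 1: $83,496 × 6/21 = $23,856. Book value $86,640.
Year 2: $83,496 × 5/21 = $19,880. Book value $66,760.
Year 3: $83,496 × 4/21 = $15,904. Book value $50,856.
Year 4: $83,496 × 3/21 = $11,928. Book value $38,928.
Year 5: $83,496 × 2/21 = $7,952. Book value $30,976.
Year 6: $83,496 × 1/21 = $3,976. Book value $27,000.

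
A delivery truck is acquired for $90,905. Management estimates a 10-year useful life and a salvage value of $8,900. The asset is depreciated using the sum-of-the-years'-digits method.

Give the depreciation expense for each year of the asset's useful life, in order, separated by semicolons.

$14,910; $13,419; $11,928; $10,437; $8,946; $7,455; $5,964; $4,473; $2,982; $1,491

Depreciable base = $90,905 − $8,900 = $82,005.
Sum of the years' digits = 10+9+8+7+6+5+4+3+2+1 = 55.
Year 1: $82,005 × 10/55 = $14,910. Book value $75,995.
Year 2: $82,005 × 9/55 = $13,419. Book value $62,576.
Year 3: $82,005 × 8/55 = $11,928. Book value $50,648.
Year 4: $82,005 × 7/55 = $10,437. Book value $40,211.
Year 5: $82,005 × 6/55 = $8,946. Book value $31,265.
Year 6: $82,005 × 5/55 = $7,455. Book value $23,810.
Year 7: $82,005 × 4/55 = $5,964. Book value $17,846.
Year 8: $82,005 × 3/55 = $4,473. Book value $13,373.
Year 9: $82,005 × 2/55 = $2,982. Book value $10,391.
Year 10: $82,005 × 1/55 = $1,491. Book value $8,900.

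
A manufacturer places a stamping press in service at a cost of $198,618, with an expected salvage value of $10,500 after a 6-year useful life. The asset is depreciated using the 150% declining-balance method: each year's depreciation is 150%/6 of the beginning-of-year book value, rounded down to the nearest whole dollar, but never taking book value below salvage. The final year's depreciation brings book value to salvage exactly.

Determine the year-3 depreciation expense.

Depreciable base = $198,618 − $10,500 = $188,118.
Year 1: ⌊$198,618 × 150%/6⌋ = $49,654. Book value $148,964.
Year 2: ⌊$148,964 × 150%/6⌋ = $37,241. Book value $111,723.
Year 3: ⌊$111,723 × 150%/6⌋ = $27,930. Book value $83,793.

$27,930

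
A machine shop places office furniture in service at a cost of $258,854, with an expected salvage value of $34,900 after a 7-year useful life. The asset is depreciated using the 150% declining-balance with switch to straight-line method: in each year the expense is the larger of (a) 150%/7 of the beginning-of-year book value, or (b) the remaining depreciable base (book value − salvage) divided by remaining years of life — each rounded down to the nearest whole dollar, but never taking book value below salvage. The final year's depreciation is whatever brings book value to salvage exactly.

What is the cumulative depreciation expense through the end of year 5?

$181,450

Depreciable base = $258,854 − $34,900 = $223,954.
Year 1: DB = ⌊$258,854 × 150%/7⌋ = $55,468; SL = ⌊$223,954/7⌋ = $31,993 → take DB $55,468. Book value $203,386.
Year 2: DB = ⌊$203,386 × 150%/7⌋ = $43,582; SL = ⌊$168,486/6⌋ = $28,081 → take DB $43,582. Book value $159,804.
Year 3: DB = ⌊$159,804 × 150%/7⌋ = $34,243; SL = ⌊$124,904/5⌋ = $24,980 → take DB $34,243. Book value $125,561.
Year 4: DB = ⌊$125,561 × 150%/7⌋ = $26,905; SL = ⌊$90,661/4⌋ = $22,665 → take DB $26,905. Book value $98,656.
Year 5: DB = ⌊$98,656 × 150%/7⌋ = $21,140; SL = ⌊$63,756/3⌋ = $21,252 → take SL $21,252. Book value $77,404.
Accumulated through year 5 = $258,854 − $77,404 = $181,450.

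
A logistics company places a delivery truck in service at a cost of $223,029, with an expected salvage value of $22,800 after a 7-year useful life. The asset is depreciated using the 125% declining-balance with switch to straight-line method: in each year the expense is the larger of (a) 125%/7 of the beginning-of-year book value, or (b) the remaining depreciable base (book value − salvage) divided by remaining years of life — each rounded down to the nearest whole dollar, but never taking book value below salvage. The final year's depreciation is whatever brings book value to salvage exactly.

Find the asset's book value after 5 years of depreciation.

Depreciable base = $223,029 − $22,800 = $200,229.
Year 1: DB = ⌊$223,029 × 125%/7⌋ = $39,826; SL = ⌊$200,229/7⌋ = $28,604 → take DB $39,826. Book value $183,203.
Year 2: DB = ⌊$183,203 × 125%/7⌋ = $32,714; SL = ⌊$160,403/6⌋ = $26,733 → take DB $32,714. Book value $150,489.
Year 3: DB = ⌊$150,489 × 125%/7⌋ = $26,873; SL = ⌊$127,689/5⌋ = $25,537 → take DB $26,873. Book value $123,616.
Year 4: DB = ⌊$123,616 × 125%/7⌋ = $22,074; SL = ⌊$100,816/4⌋ = $25,204 → take SL $25,204. Book value $98,412.
Year 5: DB = ⌊$98,412 × 125%/7⌋ = $17,573; SL = ⌊$75,612/3⌋ = $25,204 → take SL $25,204. Book value $73,208.

$73,208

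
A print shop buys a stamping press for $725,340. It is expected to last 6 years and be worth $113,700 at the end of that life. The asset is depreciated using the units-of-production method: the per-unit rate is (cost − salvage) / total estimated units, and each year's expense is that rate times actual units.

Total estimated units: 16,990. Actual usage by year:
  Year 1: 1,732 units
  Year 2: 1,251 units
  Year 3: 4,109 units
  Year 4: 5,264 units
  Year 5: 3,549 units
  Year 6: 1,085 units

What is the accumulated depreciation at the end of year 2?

Depreciable base = $725,340 − $113,700 = $611,640.
Rate = $611,640 / 16,990 units = $36 per unit.
Year 1: 1,732 × $36 = $62,352. Book value $662,988.
Year 2: 1,251 × $36 = $45,036. Book value $617,952.
Accumulated through year 2 = $725,340 − $617,952 = $107,388.

$107,388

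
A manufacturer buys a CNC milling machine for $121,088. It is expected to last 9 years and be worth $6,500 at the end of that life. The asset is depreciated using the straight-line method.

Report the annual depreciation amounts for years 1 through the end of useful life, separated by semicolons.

$12,732; $12,732; $12,732; $12,732; $12,732; $12,732; $12,732; $12,732; $12,732

Depreciable base = $121,088 − $6,500 = $114,588.
Annual expense = $114,588 / 9 = $12,732.
End of year 1: book value $108,356.
End of year 2: book value $95,624.
End of year 3: book value $82,892.
End of year 4: book value $70,160.
End of year 5: book value $57,428.
End of year 6: book value $44,696.
End of year 7: book value $31,964.
End of year 8: book value $19,232.
End of year 9: book value $6,500.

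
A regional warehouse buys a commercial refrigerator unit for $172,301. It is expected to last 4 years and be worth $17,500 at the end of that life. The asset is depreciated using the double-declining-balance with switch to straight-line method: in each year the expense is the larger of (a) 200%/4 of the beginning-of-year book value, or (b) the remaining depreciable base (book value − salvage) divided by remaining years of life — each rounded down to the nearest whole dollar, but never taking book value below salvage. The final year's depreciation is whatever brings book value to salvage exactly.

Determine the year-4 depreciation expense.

Depreciable base = $172,301 − $17,500 = $154,801.
Year 1: DB = ⌊$172,301 × 200%/4⌋ = $86,150; SL = ⌊$154,801/4⌋ = $38,700 → take DB $86,150. Book value $86,151.
Year 2: DB = ⌊$86,151 × 200%/4⌋ = $43,075; SL = ⌊$68,651/3⌋ = $22,883 → take DB $43,075. Book value $43,076.
Year 3: DB = ⌊$43,076 × 200%/4⌋ = $21,538; SL = ⌊$25,576/2⌋ = $12,788 → take DB $21,538. Book value $21,538.
Year 4 (final): $21,538 − $17,500 = $4,038. Book value $17,500.

$4,038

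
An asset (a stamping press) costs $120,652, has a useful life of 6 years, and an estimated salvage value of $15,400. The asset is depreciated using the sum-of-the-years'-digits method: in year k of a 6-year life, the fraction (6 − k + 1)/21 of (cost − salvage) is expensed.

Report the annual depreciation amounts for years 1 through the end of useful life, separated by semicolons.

$30,072; $25,060; $20,048; $15,036; $10,024; $5,012

Depreciable base = $120,652 − $15,400 = $105,252.
Sum of the years' digits = 6+5+4+3+2+1 = 21.
Year 1: $105,252 × 6/21 = $30,072. Book value $90,580.
Year 2: $105,252 × 5/21 = $25,060. Book value $65,520.
Year 3: $105,252 × 4/21 = $20,048. Book value $45,472.
Year 4: $105,252 × 3/21 = $15,036. Book value $30,436.
Year 5: $105,252 × 2/21 = $10,024. Book value $20,412.
Year 6: $105,252 × 1/21 = $5,012. Book value $15,400.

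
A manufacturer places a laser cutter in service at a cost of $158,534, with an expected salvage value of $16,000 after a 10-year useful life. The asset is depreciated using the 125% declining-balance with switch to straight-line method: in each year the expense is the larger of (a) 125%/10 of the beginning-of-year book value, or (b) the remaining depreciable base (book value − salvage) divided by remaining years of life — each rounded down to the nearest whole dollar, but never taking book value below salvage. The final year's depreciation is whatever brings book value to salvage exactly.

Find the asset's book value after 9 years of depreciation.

Depreciable base = $158,534 − $16,000 = $142,534.
Year 1: DB = ⌊$158,534 × 125%/10⌋ = $19,816; SL = ⌊$142,534/10⌋ = $14,253 → take DB $19,816. Book value $138,718.
Year 2: DB = ⌊$138,718 × 125%/10⌋ = $17,339; SL = ⌊$122,718/9⌋ = $13,635 → take DB $17,339. Book value $121,379.
Year 3: DB = ⌊$121,379 × 125%/10⌋ = $15,172; SL = ⌊$105,379/8⌋ = $13,172 → take DB $15,172. Book value $106,207.
Year 4: DB = ⌊$106,207 × 125%/10⌋ = $13,275; SL = ⌊$90,207/7⌋ = $12,886 → take DB $13,275. Book value $92,932.
Year 5: DB = ⌊$92,932 × 125%/10⌋ = $11,616; SL = ⌊$76,932/6⌋ = $12,822 → take SL $12,822. Book value $80,110.
Year 6: DB = ⌊$80,110 × 125%/10⌋ = $10,013; SL = ⌊$64,110/5⌋ = $12,822 → take SL $12,822. Book value $67,288.
Year 7: DB = ⌊$67,288 × 125%/10⌋ = $8,411; SL = ⌊$51,288/4⌋ = $12,822 → take SL $12,822. Book value $54,466.
Year 8: DB = ⌊$54,466 × 125%/10⌋ = $6,808; SL = ⌊$38,466/3⌋ = $12,822 → take SL $12,822. Book value $41,644.
Year 9: DB = ⌊$41,644 × 125%/10⌋ = $5,205; SL = ⌊$25,644/2⌋ = $12,822 → take SL $12,822. Book value $28,822.

$28,822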